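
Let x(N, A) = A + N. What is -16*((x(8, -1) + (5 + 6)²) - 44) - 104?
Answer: -1448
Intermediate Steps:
-16*((x(8, -1) + (5 + 6)²) - 44) - 104 = -16*(((-1 + 8) + (5 + 6)²) - 44) - 104 = -16*((7 + 11²) - 44) - 104 = -16*((7 + 121) - 44) - 104 = -16*(128 - 44) - 104 = -16*84 - 104 = -1344 - 104 = -1448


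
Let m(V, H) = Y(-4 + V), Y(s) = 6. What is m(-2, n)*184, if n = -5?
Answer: 1104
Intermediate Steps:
m(V, H) = 6
m(-2, n)*184 = 6*184 = 1104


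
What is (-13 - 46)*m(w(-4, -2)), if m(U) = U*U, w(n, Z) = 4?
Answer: -944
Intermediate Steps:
m(U) = U**2
(-13 - 46)*m(w(-4, -2)) = (-13 - 46)*4**2 = -59*16 = -944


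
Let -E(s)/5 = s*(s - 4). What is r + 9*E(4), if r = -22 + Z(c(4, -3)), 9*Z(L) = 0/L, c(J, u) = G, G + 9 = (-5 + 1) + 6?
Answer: -22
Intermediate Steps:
G = -7 (G = -9 + ((-5 + 1) + 6) = -9 + (-4 + 6) = -9 + 2 = -7)
c(J, u) = -7
E(s) = -5*s*(-4 + s) (E(s) = -5*s*(s - 4) = -5*s*(-4 + s))
Z(L) = 0 (Z(L) = (0/L)/9 = (⅑)*0 = 0)
r = -22 (r = -22 + 0 = -22)
r + 9*E(4) = -22 + 9*(5*4*(4 - 1*4)) = -22 + 9*(5*4*(4 - 4)) = -22 + 9*(5*4*0) = -22 + 9*0 = -22 + 0 = -22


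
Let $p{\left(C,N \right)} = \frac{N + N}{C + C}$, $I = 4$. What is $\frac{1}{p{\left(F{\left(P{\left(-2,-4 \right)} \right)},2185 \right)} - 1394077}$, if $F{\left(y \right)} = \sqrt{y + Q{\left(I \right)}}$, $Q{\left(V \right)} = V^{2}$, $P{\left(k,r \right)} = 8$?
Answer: $- \frac{33457848}{46642811592071} - \frac{4370 \sqrt{6}}{46642811592071} \approx -7.1755 \cdot 10^{-7}$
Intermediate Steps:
$F{\left(y \right)} = \sqrt{16 + y}$ ($F{\left(y \right)} = \sqrt{y + 4^{2}} = \sqrt{y + 16} = \sqrt{16 + y}$)
$p{\left(C,N \right)} = \frac{N}{C}$ ($p{\left(C,N \right)} = \frac{2 N}{2 C} = 2 N \frac{1}{2 C} = \frac{N}{C}$)
$\frac{1}{p{\left(F{\left(P{\left(-2,-4 \right)} \right)},2185 \right)} - 1394077} = \frac{1}{\frac{2185}{\sqrt{16 + 8}} - 1394077} = \frac{1}{\frac{2185}{\sqrt{24}} - 1394077} = \frac{1}{\frac{2185}{2 \sqrt{6}} - 1394077} = \frac{1}{2185 \frac{\sqrt{6}}{12} - 1394077} = \frac{1}{\frac{2185 \sqrt{6}}{12} - 1394077} = \frac{1}{-1394077 + \frac{2185 \sqrt{6}}{12}}$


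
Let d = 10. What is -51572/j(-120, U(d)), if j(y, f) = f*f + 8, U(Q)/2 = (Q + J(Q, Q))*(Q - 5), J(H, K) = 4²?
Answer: -12893/16902 ≈ -0.76281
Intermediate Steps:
J(H, K) = 16
U(Q) = 2*(-5 + Q)*(16 + Q) (U(Q) = 2*((Q + 16)*(Q - 5)) = 2*((16 + Q)*(-5 + Q)) = 2*((-5 + Q)*(16 + Q)) = 2*(-5 + Q)*(16 + Q))
j(y, f) = 8 + f² (j(y, f) = f² + 8 = 8 + f²)
-51572/j(-120, U(d)) = -51572/(8 + (-160 + 2*10² + 22*10)²) = -51572/(8 + (-160 + 2*100 + 220)²) = -51572/(8 + (-160 + 200 + 220)²) = -51572/(8 + 260²) = -51572/(8 + 67600) = -51572/67608 = -51572*1/67608 = -12893/16902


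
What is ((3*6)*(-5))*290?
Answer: -26100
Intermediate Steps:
((3*6)*(-5))*290 = (18*(-5))*290 = -90*290 = -26100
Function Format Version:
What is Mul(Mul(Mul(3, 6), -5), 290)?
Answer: -26100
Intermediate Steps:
Mul(Mul(Mul(3, 6), -5), 290) = Mul(Mul(18, -5), 290) = Mul(-90, 290) = -26100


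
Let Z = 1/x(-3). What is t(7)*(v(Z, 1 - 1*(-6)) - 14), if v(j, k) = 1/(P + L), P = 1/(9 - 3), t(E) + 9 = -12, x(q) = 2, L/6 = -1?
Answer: 1488/5 ≈ 297.60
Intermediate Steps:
L = -6 (L = 6*(-1) = -6)
t(E) = -21 (t(E) = -9 - 12 = -21)
P = 1/6 ≈ 0.16667
Z = 1/2 ≈ 0.50000
v(j, k) = -6/35 (v(j, k) = 1/(1/6 - 6) = 1/(-35/6) = -6/35)
t(7)*(v(Z, 1 - 1*(-6)) - 14) = -21*(-6/35 - 14) = -21*(-496/35) = 1488/5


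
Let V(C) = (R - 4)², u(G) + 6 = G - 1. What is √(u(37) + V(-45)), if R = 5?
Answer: √31 ≈ 5.5678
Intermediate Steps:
u(G) = -7 + G (u(G) = -6 + (G - 1) = -6 + (-1 + G) = -7 + G)
V(C) = 1 (V(C) = (5 - 4)² = 1² = 1)
√(u(37) + V(-45)) = √((-7 + 37) + 1) = √(30 + 1) = √31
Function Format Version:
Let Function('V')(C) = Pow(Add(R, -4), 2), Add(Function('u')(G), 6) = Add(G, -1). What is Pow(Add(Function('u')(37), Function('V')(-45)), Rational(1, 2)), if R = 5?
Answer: Pow(31, Rational(1, 2)) ≈ 5.5678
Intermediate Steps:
Function('u')(G) = Add(-7, G) (Function('u')(G) = Add(-6, Add(G, -1)) = Add(-6, Add(-1, G)) = Add(-7, G))
Function('V')(C) = 1 (Function('V')(C) = Pow(Add(5, -4), 2) = Pow(1, 2) = 1)
Pow(Add(Function('u')(37), Function('V')(-45)), Rational(1, 2)) = Pow(Add(Add(-7, 37), 1), Rational(1, 2)) = Pow(Add(30, 1), Rational(1, 2)) = Pow(31, Rational(1, 2))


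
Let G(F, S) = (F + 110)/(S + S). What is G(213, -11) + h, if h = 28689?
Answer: 630835/22 ≈ 28674.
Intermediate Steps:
G(F, S) = (110 + F)/(2*S) (G(F, S) = (110 + F)/((2*S)) = (110 + F)*(1/(2*S)) = (110 + F)/(2*S))
G(213, -11) + h = (1/2)*(110 + 213)/(-11) + 28689 = (1/2)*(-1/11)*323 + 28689 = -323/22 + 28689 = 630835/22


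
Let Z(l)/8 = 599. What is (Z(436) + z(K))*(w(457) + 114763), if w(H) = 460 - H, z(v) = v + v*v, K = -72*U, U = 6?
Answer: 21918469744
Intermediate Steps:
K = -432 (K = -72*6 = -432)
z(v) = v + v²
Z(l) = 4792 (Z(l) = 8*599 = 4792)
(Z(436) + z(K))*(w(457) + 114763) = (4792 - 432*(1 - 432))*((460 - 1*457) + 114763) = (4792 - 432*(-431))*((460 - 457) + 114763) = (4792 + 186192)*(3 + 114763) = 190984*114766 = 21918469744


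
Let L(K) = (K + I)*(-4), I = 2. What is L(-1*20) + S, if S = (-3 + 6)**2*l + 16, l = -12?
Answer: -20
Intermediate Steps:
L(K) = -8 - 4*K (L(K) = (K + 2)*(-4) = (2 + K)*(-4) = -8 - 4*K)
S = -92 (S = (-3 + 6)**2*(-12) + 16 = 3**2*(-12) + 16 = 9*(-12) + 16 = -108 + 16 = -92)
L(-1*20) + S = (-8 - (-4)*20) - 92 = (-8 - 4*(-20)) - 92 = (-8 + 80) - 92 = 72 - 92 = -20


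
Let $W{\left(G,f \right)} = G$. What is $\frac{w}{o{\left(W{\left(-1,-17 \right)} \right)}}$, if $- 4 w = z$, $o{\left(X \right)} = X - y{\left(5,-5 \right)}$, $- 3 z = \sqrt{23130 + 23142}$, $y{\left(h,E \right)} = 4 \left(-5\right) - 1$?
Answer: $\frac{\sqrt{723}}{30} \approx 0.89629$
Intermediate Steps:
$y{\left(h,E \right)} = -21$ ($y{\left(h,E \right)} = -20 - 1 = -21$)
$z = - \frac{8 \sqrt{723}}{3}$ ($z = - \frac{\sqrt{23130 + 23142}}{3} = - \frac{\sqrt{46272}}{3} = - \frac{8 \sqrt{723}}{3} \approx -71.703$)
$o{\left(X \right)} = 21 + X$ ($o{\left(X \right)} = X - -21 = X + 21 = 21 + X$)
$w = \frac{2 \sqrt{723}}{3}$ ($w = - \frac{\left(- \frac{8}{3}\right) \sqrt{723}}{4} = \frac{2 \sqrt{723}}{3} \approx 17.926$)
$\frac{w}{o{\left(W{\left(-1,-17 \right)} \right)}} = \frac{\frac{2}{3} \sqrt{723}}{21 - 1} = \frac{\frac{2}{3} \sqrt{723}}{20} = \frac{2 \sqrt{723}}{3} \cdot \frac{1}{20} = \frac{\sqrt{723}}{30}$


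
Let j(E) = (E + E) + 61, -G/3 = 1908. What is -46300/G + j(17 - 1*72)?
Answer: -58544/1431 ≈ -40.911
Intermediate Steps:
G = -5724 (G = -3*1908 = -5724)
j(E) = 61 + 2*E (j(E) = 2*E + 61 = 61 + 2*E)
-46300/G + j(17 - 1*72) = -46300/(-5724) + (61 + 2*(17 - 1*72)) = -46300*(-1/5724) + (61 + 2*(17 - 72)) = 11575/1431 + (61 + 2*(-55)) = 11575/1431 + (61 - 110) = 11575/1431 - 49 = -58544/1431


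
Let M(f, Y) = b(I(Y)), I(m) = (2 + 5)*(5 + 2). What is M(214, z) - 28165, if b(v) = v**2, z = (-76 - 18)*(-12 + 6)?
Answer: -25764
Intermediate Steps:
z = 564 (z = -94*(-6) = 564)
I(m) = 49 (I(m) = 7*7 = 49)
M(f, Y) = 2401 (M(f, Y) = 49**2 = 2401)
M(214, z) - 28165 = 2401 - 28165 = -25764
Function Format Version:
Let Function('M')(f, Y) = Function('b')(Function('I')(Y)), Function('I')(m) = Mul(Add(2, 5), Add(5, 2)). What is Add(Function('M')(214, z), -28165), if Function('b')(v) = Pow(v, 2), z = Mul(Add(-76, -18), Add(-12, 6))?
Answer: -25764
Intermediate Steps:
z = 564 (z = Mul(-94, -6) = 564)
Function('I')(m) = 49 (Function('I')(m) = Mul(7, 7) = 49)
Function('M')(f, Y) = 2401 (Function('M')(f, Y) = Pow(49, 2) = 2401)
Add(Function('M')(214, z), -28165) = Add(2401, -28165) = -25764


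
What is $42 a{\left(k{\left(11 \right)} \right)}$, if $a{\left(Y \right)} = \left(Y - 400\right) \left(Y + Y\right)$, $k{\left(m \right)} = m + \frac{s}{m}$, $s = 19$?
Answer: $- \frac{50097600}{121} \approx -4.1403 \cdot 10^{5}$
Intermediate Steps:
$k{\left(m \right)} = m + \frac{19}{m}$
$a{\left(Y \right)} = 2 Y \left(-400 + Y\right)$ ($a{\left(Y \right)} = \left(-400 + Y\right) 2 Y = 2 Y \left(-400 + Y\right)$)
$42 a{\left(k{\left(11 \right)} \right)} = 42 \cdot 2 \left(11 + \frac{19}{11}\right) \left(-400 + \left(11 + \frac{19}{11}\right)\right) = 42 \cdot 2 \cdot \frac{140}{11} \left(-400 + \frac{140}{11}\right) = 42 \cdot 2 \cdot \frac{140}{11} \left(- \frac{4260}{11}\right) = 42 \left(- \frac{1192800}{121}\right) = - \frac{50097600}{121}$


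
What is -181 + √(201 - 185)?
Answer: -177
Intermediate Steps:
-181 + √(201 - 185) = -181 + √16 = -181 + 4 = -177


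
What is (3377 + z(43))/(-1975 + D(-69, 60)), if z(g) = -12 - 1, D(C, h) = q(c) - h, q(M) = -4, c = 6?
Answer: -3364/2039 ≈ -1.6498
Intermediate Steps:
D(C, h) = -4 - h
z(g) = -13
(3377 + z(43))/(-1975 + D(-69, 60)) = (3377 - 13)/(-1975 + (-4 - 1*60)) = 3364/(-1975 + (-4 - 60)) = 3364/(-1975 - 64) = 3364/(-2039) = 3364*(-1/2039) = -3364/2039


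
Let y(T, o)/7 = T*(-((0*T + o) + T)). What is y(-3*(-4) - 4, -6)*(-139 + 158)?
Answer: -2128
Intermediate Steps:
y(T, o) = 7*T*(-T - o) (y(T, o) = 7*(T*(-((0*T + o) + T))) = 7*(T*(-((0 + o) + T))) = 7*(T*(-(o + T))) = 7*(T*(-(T + o))) = 7*(T*(-T - o)) = 7*T*(-T - o))
y(-3*(-4) - 4, -6)*(-139 + 158) = (-7*(-3*(-4) - 4)*((-3*(-4) - 4) - 6))*(-139 + 158) = -7*(12 - 4)*((12 - 4) - 6)*19 = -7*8*(8 - 6)*19 = -7*8*2*19 = -112*19 = -2128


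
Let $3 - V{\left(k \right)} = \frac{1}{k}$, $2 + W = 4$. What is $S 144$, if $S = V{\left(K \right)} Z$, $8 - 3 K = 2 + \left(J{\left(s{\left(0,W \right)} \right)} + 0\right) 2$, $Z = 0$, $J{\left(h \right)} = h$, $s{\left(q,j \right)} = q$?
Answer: $0$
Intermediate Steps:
$W = 2$ ($W = -2 + 4 = 2$)
$K = 2$ ($K = \frac{8}{3} - \frac{2 + \left(0 + 0\right) 2}{3} = \frac{8}{3} - \frac{2 + 0 \cdot 2}{3} = \frac{8}{3} - \frac{2 + 0}{3} = \frac{8}{3} - \frac{2}{3} = 2$)
$V{\left(k \right)} = 3 - \frac{1}{k}$
$S = 0$ ($S = \left(3 - \frac{1}{2}\right) 0 = \frac{5}{2} \cdot 0 = 0$)
$S 144 = 0 \cdot 144 = 0$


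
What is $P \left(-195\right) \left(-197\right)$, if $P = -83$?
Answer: $-3188445$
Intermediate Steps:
$P \left(-195\right) \left(-197\right) = \left(-83\right) \left(-195\right) \left(-197\right) = 16185 \left(-197\right) = -3188445$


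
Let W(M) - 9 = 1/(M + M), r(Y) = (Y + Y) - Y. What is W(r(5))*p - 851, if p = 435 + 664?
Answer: 91499/10 ≈ 9149.9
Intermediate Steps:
r(Y) = Y (r(Y) = 2*Y - Y = Y)
p = 1099
W(M) = 9 + 1/(2*M) (W(M) = 9 + 1/(M + M) = 9 + 1/(2*M))
W(r(5))*p - 851 = (9 + (1/2)/5)*1099 - 851 = (9 + (1/2)*(1/5))*1099 - 851 = (9 + 1/10)*1099 - 851 = (91/10)*1099 - 851 = 100009/10 - 851 = 91499/10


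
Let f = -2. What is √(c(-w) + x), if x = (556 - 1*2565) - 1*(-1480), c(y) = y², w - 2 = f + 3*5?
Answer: 4*I*√19 ≈ 17.436*I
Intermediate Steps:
w = 15 (w = 2 + (-2 + 3*5) = 2 + (-2 + 15) = 2 + 13 = 15)
x = -529 (x = (556 - 2565) + 1480 = -2009 + 1480 = -529)
√(c(-w) + x) = √((-1*15)² - 529) = √((-15)² - 529) = √(225 - 529) = √(-304) = 4*I*√19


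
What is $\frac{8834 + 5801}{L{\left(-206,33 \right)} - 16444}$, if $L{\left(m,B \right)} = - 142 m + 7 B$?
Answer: $\frac{14635}{13039} \approx 1.1224$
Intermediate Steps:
$\frac{8834 + 5801}{L{\left(-206,33 \right)} - 16444} = \frac{8834 + 5801}{\left(\left(-142\right) \left(-206\right) + 7 \cdot 33\right) - 16444} = \frac{14635}{\left(29252 + 231\right) - 16444} = \frac{14635}{29483 - 16444} = \frac{14635}{13039}$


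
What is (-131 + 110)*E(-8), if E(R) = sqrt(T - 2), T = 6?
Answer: -42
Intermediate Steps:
E(R) = 2 (E(R) = sqrt(6 - 2) = sqrt(4) = 2)
(-131 + 110)*E(-8) = (-131 + 110)*2 = -21*2 = -42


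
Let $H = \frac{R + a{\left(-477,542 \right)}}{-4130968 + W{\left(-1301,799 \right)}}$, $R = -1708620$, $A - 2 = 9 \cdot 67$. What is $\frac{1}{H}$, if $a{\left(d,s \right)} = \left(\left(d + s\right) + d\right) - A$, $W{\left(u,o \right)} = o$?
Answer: $\frac{1376723}{569879} \approx 2.4158$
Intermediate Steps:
$A = 605$ ($A = 2 + 9 \cdot 67 = 2 + 603 = 605$)
$a{\left(d,s \right)} = -605 + s + 2 d$ ($a{\left(d,s \right)} = \left(\left(d + s\right) + d\right) - 605 = \left(s + 2 d\right) - 605 = -605 + s + 2 d$)
$H = \frac{569879}{1376723}$ ($H = \frac{-1708620 + \left(-605 + 542 + 2 \left(-477\right)\right)}{-4130968 + 799} = \frac{-1708620 - 1017}{-4130169} = \left(-1708620 - 1017\right) \left(- \frac{1}{4130169}\right) = \left(-1709637\right) \left(- \frac{1}{4130169}\right) = \frac{569879}{1376723} \approx 0.41394$)
$\frac{1}{H} = \frac{1}{\frac{569879}{1376723}} = \frac{1376723}{569879}$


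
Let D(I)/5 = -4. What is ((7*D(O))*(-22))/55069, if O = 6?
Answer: 440/7867 ≈ 0.055930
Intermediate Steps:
D(I) = -20 (D(I) = 5*(-4) = -20)
((7*D(O))*(-22))/55069 = ((7*(-20))*(-22))/55069 = -140*(-22)*(1/55069) = 3080*(1/55069) = 440/7867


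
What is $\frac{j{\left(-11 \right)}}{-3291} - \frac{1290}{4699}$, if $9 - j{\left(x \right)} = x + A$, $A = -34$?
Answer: $- \frac{1499712}{5154803} \approx -0.29094$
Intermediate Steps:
$j{\left(x \right)} = 43 - x$ ($j{\left(x \right)} = 9 - \left(x - 34\right) = 9 - \left(-34 + x\right) = 43 - x$)
$\frac{j{\left(-11 \right)}}{-3291} - \frac{1290}{4699} = \frac{43 - -11}{-3291} - \frac{1290}{4699} = \left(43 + 11\right) \left(- \frac{1}{3291}\right) - \frac{1290}{4699} = 54 \left(- \frac{1}{3291}\right) - \frac{1290}{4699} = - \frac{18}{1097} - \frac{1290}{4699} = - \frac{1499712}{5154803}$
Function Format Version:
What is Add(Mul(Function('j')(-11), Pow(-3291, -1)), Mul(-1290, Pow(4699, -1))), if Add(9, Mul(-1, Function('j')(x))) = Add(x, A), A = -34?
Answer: Rational(-1499712, 5154803) ≈ -0.29094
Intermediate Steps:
Function('j')(x) = Add(43, Mul(-1, x)) (Function('j')(x) = Add(9, Mul(-1, Add(x, -34))) = Add(9, Mul(-1, Add(-34, x))) = Add(9, Add(34, Mul(-1, x))) = Add(43, Mul(-1, x)))
Add(Mul(Function('j')(-11), Pow(-3291, -1)), Mul(-1290, Pow(4699, -1))) = Add(Mul(Add(43, Mul(-1, -11)), Pow(-3291, -1)), Mul(-1290, Pow(4699, -1))) = Add(Mul(Add(43, 11), Rational(-1, 3291)), Mul(-1290, Rational(1, 4699))) = Add(Mul(54, Rational(-1, 3291)), Rational(-1290, 4699)) = Add(Rational(-18, 1097), Rational(-1290, 4699)) = Rational(-1499712, 5154803)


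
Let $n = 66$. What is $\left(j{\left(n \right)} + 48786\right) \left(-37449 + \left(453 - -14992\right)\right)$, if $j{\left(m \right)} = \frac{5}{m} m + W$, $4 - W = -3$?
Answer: $-1073751192$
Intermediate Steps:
$W = 7$ ($W = 4 - -3 = 4 + 3 = 7$)
$j{\left(m \right)} = 12$ ($j{\left(m \right)} = \frac{5}{m} m + 7 = 5 + 7 = 12$)
$\left(j{\left(n \right)} + 48786\right) \left(-37449 + \left(453 - -14992\right)\right) = \left(12 + 48786\right) \left(-37449 + \left(453 - -14992\right)\right) = 48798 \left(-37449 + \left(453 + 14992\right)\right) = 48798 \left(-37449 + 15445\right) = 48798 \left(-22004\right) = -1073751192$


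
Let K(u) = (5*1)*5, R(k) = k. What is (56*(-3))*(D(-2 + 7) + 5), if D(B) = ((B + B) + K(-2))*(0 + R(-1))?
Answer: 5040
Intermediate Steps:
K(u) = 25 (K(u) = 5*5 = 25)
D(B) = -25 - 2*B (D(B) = ((B + B) + 25)*(0 - 1) = (2*B + 25)*(-1) = (25 + 2*B)*(-1) = -25 - 2*B)
(56*(-3))*(D(-2 + 7) + 5) = (56*(-3))*((-25 - 2*(-2 + 7)) + 5) = -168*((-25 - 2*5) + 5) = -168*((-25 - 10) + 5) = -168*(-35 + 5) = -168*(-30) = 5040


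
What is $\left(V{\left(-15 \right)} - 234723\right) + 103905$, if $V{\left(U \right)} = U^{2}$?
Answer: $-130593$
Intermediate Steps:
$\left(V{\left(-15 \right)} - 234723\right) + 103905 = \left(\left(-15\right)^{2} - 234723\right) + 103905 = \left(225 - 234723\right) + 103905 = -234498 + 103905 = -130593$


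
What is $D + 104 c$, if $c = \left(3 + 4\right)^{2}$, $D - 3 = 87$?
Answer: $5186$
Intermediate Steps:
$D = 90$ ($D = 3 + 87 = 90$)
$c = 49$ ($c = 7^{2} = 49$)
$D + 104 c = 90 + 104 \cdot 49 = 90 + 5096 = 5186$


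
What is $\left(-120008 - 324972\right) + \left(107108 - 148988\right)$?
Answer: $-486860$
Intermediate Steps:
$\left(-120008 - 324972\right) + \left(107108 - 148988\right) = -444980 - 41880 = -486860$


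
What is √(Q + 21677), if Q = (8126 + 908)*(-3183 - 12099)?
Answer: I*√138035911 ≈ 11749.0*I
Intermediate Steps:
Q = -138057588 (Q = 9034*(-15282) = -138057588)
√(Q + 21677) = √(-138057588 + 21677) = √(-138035911) = I*√138035911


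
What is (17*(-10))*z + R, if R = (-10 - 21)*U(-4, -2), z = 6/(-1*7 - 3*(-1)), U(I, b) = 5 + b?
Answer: 162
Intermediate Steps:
z = -3/2 (z = 6/(-7 + 3) = 6/(-4) = 6*(-1/4) = -3/2 ≈ -1.5000)
R = -93 (R = (-10 - 21)*(5 - 2) = -31*3 = -93)
(17*(-10))*z + R = (17*(-10))*(-3/2) - 93 = -170*(-3/2) - 93 = 255 - 93 = 162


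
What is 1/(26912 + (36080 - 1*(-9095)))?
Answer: 1/72087 ≈ 1.3872e-5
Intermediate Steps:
1/(26912 + (36080 - 1*(-9095))) = 1/(26912 + (36080 + 9095)) = 1/(26912 + 45175) = 1/72087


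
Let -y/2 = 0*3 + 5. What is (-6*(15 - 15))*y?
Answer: 0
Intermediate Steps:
y = -10 (y = -2*(0*3 + 5) = -2*(0 + 5) = -2*5 = -10)
(-6*(15 - 15))*y = -6*(15 - 15)*(-10) = -6*0*(-10) = 0*(-10) = 0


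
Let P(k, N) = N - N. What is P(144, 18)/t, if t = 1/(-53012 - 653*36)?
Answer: 0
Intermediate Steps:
P(k, N) = 0
t = -1/76520 (t = 1/(-53012 - 23508) = 1/(-76520) = -1/76520 ≈ -1.3068e-5)
P(144, 18)/t = 0/(-1/76520) = 0*(-76520) = 0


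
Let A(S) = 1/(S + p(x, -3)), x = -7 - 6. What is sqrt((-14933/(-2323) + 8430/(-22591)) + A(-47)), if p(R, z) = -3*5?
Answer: sqrt(63932331241303705158)/3253691366 ≈ 2.4574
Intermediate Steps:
x = -13
p(R, z) = -15
A(S) = 1/(-15 + S) (A(S) = 1/(S - 15) = 1/(-15 + S))
sqrt((-14933/(-2323) + 8430/(-22591)) + A(-47)) = sqrt((-14933/(-2323) + 8430/(-22591)) + 1/(-15 - 47)) = sqrt((-14933*(-1/2323) + 8430*(-1/22591)) + 1/(-62)) = sqrt((14933/2323 - 8430/22591) - 1/62) = sqrt(317768513/52478893 - 1/62) = sqrt(19649168913/3253691366) = sqrt(63932331241303705158)/3253691366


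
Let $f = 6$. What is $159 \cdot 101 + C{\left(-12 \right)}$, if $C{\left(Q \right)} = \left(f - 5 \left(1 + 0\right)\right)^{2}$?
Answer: $16060$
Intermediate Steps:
$C{\left(Q \right)} = 1$ ($C{\left(Q \right)} = \left(6 - 5 \left(1 + 0\right)\right)^{2} = \left(6 - 5\right)^{2} = 1^{2} = 1$)
$159 \cdot 101 + C{\left(-12 \right)} = 159 \cdot 101 + 1 = 16059 + 1 = 16060$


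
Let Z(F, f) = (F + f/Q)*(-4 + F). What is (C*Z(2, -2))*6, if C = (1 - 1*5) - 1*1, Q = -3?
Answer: 160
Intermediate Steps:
Z(F, f) = (-4 + F)*(F - f/3) (Z(F, f) = (F + f/(-3))*(-4 + F) = (F + f*(-⅓))*(-4 + F) = (F - f/3)*(-4 + F) = (-4 + F)*(F - f/3))
C = -5 (C = (1 - 5) - 1 = -4 - 1 = -5)
(C*Z(2, -2))*6 = -5*((4/3)*(-2) + 2*(-4 + 2) - ⅓*2*(-2))*6 = -5*(-8/3 + 2*(-2) + 4/3)*6 = -5*(-8/3 - 4 + 4/3)*6 = -5*(-16/3)*6 = (80/3)*6 = 160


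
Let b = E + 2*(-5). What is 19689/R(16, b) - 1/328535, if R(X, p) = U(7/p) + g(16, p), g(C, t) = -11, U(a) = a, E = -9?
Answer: -40967328967/23654520 ≈ -1731.9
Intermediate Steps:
b = -19 (b = -9 + 2*(-5) = -9 - 10 = -19)
R(X, p) = -11 + 7/p (R(X, p) = 7/p - 11 = -11 + 7/p)
19689/R(16, b) - 1/328535 = 19689/(-11 + 7/(-19)) - 1/328535 = 19689/(-11 + 7*(-1/19)) - 1*1/328535 = 19689/(-11 - 7/19) - 1/328535 = 19689/(-216/19) - 1/328535 = 19689*(-19/216) - 1/328535 = -124697/72 - 1/328535 = -40967328967/23654520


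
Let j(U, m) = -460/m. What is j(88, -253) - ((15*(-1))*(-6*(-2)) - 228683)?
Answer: 2517513/11 ≈ 2.2886e+5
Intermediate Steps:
j(88, -253) - ((15*(-1))*(-6*(-2)) - 228683) = -460/(-253) - ((15*(-1))*(-6*(-2)) - 228683) = -460*(-1/253) - (-15*12 - 228683) = 20/11 - (-180 - 228683) = 20/11 - 1*(-228863) = 20/11 + 228863 = 2517513/11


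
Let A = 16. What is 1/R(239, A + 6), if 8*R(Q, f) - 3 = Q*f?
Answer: 8/5261 ≈ 0.0015206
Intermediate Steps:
R(Q, f) = 3/8 + Q*f/8 (R(Q, f) = 3/8 + (Q*f)/8 = 3/8 + Q*f/8)
1/R(239, A + 6) = 1/(3/8 + (1/8)*239*(16 + 6)) = 1/(3/8 + (1/8)*239*22) = 1/(3/8 + 2629/4) = 1/(5261/8) = 8/5261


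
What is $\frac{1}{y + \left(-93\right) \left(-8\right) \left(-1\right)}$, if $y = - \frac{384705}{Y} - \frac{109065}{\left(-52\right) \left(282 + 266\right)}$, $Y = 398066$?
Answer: $- \frac{5671644368}{4203477152487} \approx -0.0013493$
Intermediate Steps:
$y = \frac{16226257305}{5671644368}$ ($y = - \frac{384705}{398066} - \frac{109065}{\left(-52\right) \left(282 + 266\right)} = \left(-384705\right) \frac{1}{398066} - \frac{109065}{\left(-52\right) 548} = - \frac{384705}{398066} - \frac{109065}{-28496} = - \frac{384705}{398066} - - \frac{109065}{28496} = - \frac{384705}{398066} + \frac{109065}{28496} = \frac{16226257305}{5671644368} \approx 2.8609$)
$\frac{1}{y + \left(-93\right) \left(-8\right) \left(-1\right)} = \frac{1}{\frac{16226257305}{5671644368} + \left(-93\right) \left(-8\right) \left(-1\right)} = \frac{1}{\frac{16226257305}{5671644368} + 744 \left(-1\right)} = \frac{1}{\frac{16226257305}{5671644368} - 744} = \frac{1}{- \frac{4203477152487}{5671644368}} = - \frac{5671644368}{4203477152487}$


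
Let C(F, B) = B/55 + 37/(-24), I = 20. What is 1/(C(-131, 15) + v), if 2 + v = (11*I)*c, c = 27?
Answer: 264/1567297 ≈ 0.00016844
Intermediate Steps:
v = 5938 (v = -2 + (11*20)*27 = -2 + 220*27 = -2 + 5940 = 5938)
C(F, B) = -37/24 + B/55 (C(F, B) = B*(1/55) + 37*(-1/24) = B/55 - 37/24 = -37/24 + B/55)
1/(C(-131, 15) + v) = 1/((-37/24 + (1/55)*15) + 5938) = 1/((-37/24 + 3/11) + 5938) = 1/(-335/264 + 5938) = 1/(1567297/264) = 264/1567297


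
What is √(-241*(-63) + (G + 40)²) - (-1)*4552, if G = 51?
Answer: 4552 + 2*√5866 ≈ 4705.2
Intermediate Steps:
√(-241*(-63) + (G + 40)²) - (-1)*4552 = √(-241*(-63) + (51 + 40)²) - (-1)*4552 = √(15183 + 91²) - 1*(-4552) = √(15183 + 8281) + 4552 = √23464 + 4552 = 2*√5866 + 4552 = 4552 + 2*√5866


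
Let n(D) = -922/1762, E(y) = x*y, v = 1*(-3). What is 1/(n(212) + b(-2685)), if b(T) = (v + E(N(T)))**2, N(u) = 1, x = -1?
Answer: 881/13635 ≈ 0.064613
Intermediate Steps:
v = -3
E(y) = -y
n(D) = -461/881 (n(D) = -922*1/1762 = -461/881)
b(T) = 16 (b(T) = (-3 - 1*1)**2 = (-3 - 1)**2 = (-4)**2 = 16)
1/(n(212) + b(-2685)) = 1/(-461/881 + 16) = 1/(13635/881) = 881/13635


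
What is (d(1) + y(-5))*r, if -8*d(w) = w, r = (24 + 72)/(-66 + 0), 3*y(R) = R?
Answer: 86/33 ≈ 2.6061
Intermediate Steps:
y(R) = R/3
r = -16/11 (r = 96/(-66) = 96*(-1/66) = -16/11 ≈ -1.4545)
d(w) = -w/8
(d(1) + y(-5))*r = (-1/8*1 + (1/3)*(-5))*(-16/11) = (-1/8 - 5/3)*(-16/11) = -43/24*(-16/11) = 86/33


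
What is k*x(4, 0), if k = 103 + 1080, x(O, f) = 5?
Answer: 5915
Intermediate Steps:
k = 1183
k*x(4, 0) = 1183*5 = 5915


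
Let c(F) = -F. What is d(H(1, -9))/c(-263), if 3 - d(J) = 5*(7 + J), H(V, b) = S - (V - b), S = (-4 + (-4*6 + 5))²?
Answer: -2627/263 ≈ -9.9886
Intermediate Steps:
S = 529 (S = (-4 + (-24 + 5))² = (-4 - 19)² = (-23)² = 529)
H(V, b) = 529 + b - V (H(V, b) = 529 - (V - b) = 529 + (b - V) = 529 + b - V)
d(J) = -32 - 5*J (d(J) = 3 - 5*(7 + J) = 3 - (35 + 5*J) = 3 + (-35 - 5*J) = -32 - 5*J)
d(H(1, -9))/c(-263) = (-32 - 5*(529 - 9 - 1*1))/((-1*(-263))) = (-32 - 5*(529 - 9 - 1))/263 = (-32 - 5*519)*(1/263) = (-32 - 2595)*(1/263) = -2627*1/263 = -2627/263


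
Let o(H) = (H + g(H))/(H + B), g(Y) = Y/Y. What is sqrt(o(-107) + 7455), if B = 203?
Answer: sqrt(1073361)/12 ≈ 86.336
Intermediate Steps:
g(Y) = 1
o(H) = (1 + H)/(203 + H) (o(H) = (H + 1)/(H + 203) = (1 + H)/(203 + H))
sqrt(o(-107) + 7455) = sqrt((1 - 107)/(203 - 107) + 7455) = sqrt(-106/96 + 7455) = sqrt((1/96)*(-106) + 7455) = sqrt(-53/48 + 7455) = sqrt(357787/48) = sqrt(1073361)/12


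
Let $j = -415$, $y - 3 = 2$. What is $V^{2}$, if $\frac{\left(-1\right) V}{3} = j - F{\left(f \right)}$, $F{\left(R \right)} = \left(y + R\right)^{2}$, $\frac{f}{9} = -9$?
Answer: $344956329$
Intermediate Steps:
$y = 5$ ($y = 3 + 2 = 5$)
$f = -81$ ($f = 9 \left(-9\right) = -81$)
$F{\left(R \right)} = \left(5 + R\right)^{2}$
$V = 18573$ ($V = - 3 \left(-415 - \left(5 - 81\right)^{2}\right) = - 3 \left(-415 - \left(-76\right)^{2}\right) = - 3 \left(-415 - 5776\right) = \left(-3\right) \left(-6191\right) = 18573$)
$V^{2} = 18573^{2} = 344956329$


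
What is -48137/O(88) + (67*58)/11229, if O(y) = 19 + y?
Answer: -540114571/1201503 ≈ -449.53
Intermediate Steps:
-48137/O(88) + (67*58)/11229 = -48137/(19 + 88) + (67*58)/11229 = -48137/107 + 3886*(1/11229) = -48137*1/107 + 3886/11229 = -48137/107 + 3886/11229 = -540114571/1201503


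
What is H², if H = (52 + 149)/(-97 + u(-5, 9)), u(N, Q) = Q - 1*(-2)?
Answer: 40401/7396 ≈ 5.4625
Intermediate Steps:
u(N, Q) = 2 + Q (u(N, Q) = Q + 2 = 2 + Q)
H = -201/86 (H = (52 + 149)/(-97 + (2 + 9)) = 201/(-97 + 11) = 201/(-86) = 201*(-1/86) = -201/86 ≈ -2.3372)
H² = (-201/86)² = 40401/7396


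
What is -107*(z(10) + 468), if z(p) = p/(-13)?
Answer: -649918/13 ≈ -49994.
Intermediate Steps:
z(p) = -p/13 (z(p) = p*(-1/13) = -p/13)
-107*(z(10) + 468) = -107*(-1/13*10 + 468) = -107*(-10/13 + 468) = -107*6074/13 = -649918/13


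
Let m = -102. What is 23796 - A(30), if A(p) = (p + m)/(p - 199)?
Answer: 4021452/169 ≈ 23796.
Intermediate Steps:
A(p) = (-102 + p)/(-199 + p) (A(p) = (p - 102)/(p - 199) = (-102 + p)/(-199 + p))
23796 - A(30) = 23796 - (-102 + 30)/(-199 + 30) = 23796 - (-72)/(-169) = 23796 - (-1)*(-72)/169 = 23796 - 1*72/169 = 23796 - 72/169 = 4021452/169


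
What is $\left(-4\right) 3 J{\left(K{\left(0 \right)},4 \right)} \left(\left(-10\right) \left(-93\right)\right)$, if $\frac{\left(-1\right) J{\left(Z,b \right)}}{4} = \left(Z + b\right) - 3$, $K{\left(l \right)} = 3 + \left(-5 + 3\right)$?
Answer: $89280$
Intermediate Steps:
$K{\left(l \right)} = 1$ ($K{\left(l \right)} = 3 - 2 = 1$)
$J{\left(Z,b \right)} = 12 - 4 Z - 4 b$ ($J{\left(Z,b \right)} = - 4 \left(\left(Z + b\right) - 3\right) = - 4 \left(-3 + Z + b\right) = 12 - 4 Z - 4 b$)
$\left(-4\right) 3 J{\left(K{\left(0 \right)},4 \right)} \left(\left(-10\right) \left(-93\right)\right) = \left(-4\right) 3 \left(12 - 4 - 16\right) \left(\left(-10\right) \left(-93\right)\right) = - 12 \left(12 - 4 - 16\right) 930 = \left(-12\right) \left(-8\right) 930 = 96 \cdot 930 = 89280$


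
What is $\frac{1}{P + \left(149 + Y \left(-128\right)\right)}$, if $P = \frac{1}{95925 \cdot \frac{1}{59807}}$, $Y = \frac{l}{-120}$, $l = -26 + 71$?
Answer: $\frac{95925}{18957032} \approx 0.0050601$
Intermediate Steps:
$l = 45$
$Y = - \frac{3}{8}$ ($Y = \frac{45}{-120} = 45 \left(- \frac{1}{120}\right) = - \frac{3}{8} \approx -0.375$)
$P = \frac{59807}{95925}$ ($P = \frac{1}{95925 \cdot \frac{1}{59807}} = \frac{1}{\frac{95925}{59807}} = \frac{59807}{95925} \approx 0.62348$)
$\frac{1}{P + \left(149 + Y \left(-128\right)\right)} = \frac{1}{\frac{59807}{95925} + \left(149 - -48\right)} = \frac{1}{\frac{59807}{95925} + \left(149 + 48\right)} = \frac{1}{\frac{59807}{95925} + 197} = \frac{1}{\frac{18957032}{95925}} = \frac{95925}{18957032}$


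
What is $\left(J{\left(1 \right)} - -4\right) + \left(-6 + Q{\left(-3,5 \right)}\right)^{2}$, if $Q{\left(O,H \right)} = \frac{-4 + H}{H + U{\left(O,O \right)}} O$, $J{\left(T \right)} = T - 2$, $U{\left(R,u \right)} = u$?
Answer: $\frac{237}{4} \approx 59.25$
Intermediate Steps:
$J{\left(T \right)} = -2 + T$
$Q{\left(O,H \right)} = \frac{O \left(-4 + H\right)}{H + O}$ ($Q{\left(O,H \right)} = \frac{-4 + H}{H + O} O = \frac{O \left(-4 + H\right)}{H + O}$)
$\left(J{\left(1 \right)} - -4\right) + \left(-6 + Q{\left(-3,5 \right)}\right)^{2} = \left(\left(-2 + 1\right) - -4\right) + \left(-6 - \frac{3 \left(-4 + 5\right)}{5 - 3}\right)^{2} = \left(-1 + 4\right) + \left(-6 - 3 \cdot \frac{1}{2} \cdot 1\right)^{2} = 3 + \left(-6 - \frac{3}{2} \cdot 1\right)^{2} = 3 + \left(-6 - \frac{3}{2}\right)^{2} = 3 + \left(- \frac{15}{2}\right)^{2} = 3 + \frac{225}{4} = \frac{237}{4}$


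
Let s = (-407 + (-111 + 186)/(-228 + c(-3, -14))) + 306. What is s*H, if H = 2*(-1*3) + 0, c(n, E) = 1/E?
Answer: 1941258/3193 ≈ 607.97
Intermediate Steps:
H = -6 (H = 2*(-3) + 0 = -6 + 0 = -6)
s = -323543/3193 (s = (-407 + (-111 + 186)/(-228 + 1/(-14))) + 306 = (-407 + 75/(-228 - 1/14)) + 306 = (-407 + 75/(-3193/14)) + 306 = (-407 + 75*(-14/3193)) + 306 = (-407 - 1050/3193) + 306 = -1300601/3193 + 306 = -323543/3193 ≈ -101.33)
s*H = -323543/3193*(-6) = 1941258/3193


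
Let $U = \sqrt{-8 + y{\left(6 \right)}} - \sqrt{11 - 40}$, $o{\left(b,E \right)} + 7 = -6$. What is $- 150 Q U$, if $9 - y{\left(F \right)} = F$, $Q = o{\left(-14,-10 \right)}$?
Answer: $1950 i \left(\sqrt{5} - \sqrt{29}\right) \approx - 6140.7 i$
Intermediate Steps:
$o{\left(b,E \right)} = -13$ ($o{\left(b,E \right)} = -7 - 6 = -13$)
$Q = -13$
$y{\left(F \right)} = 9 - F$
$U = i \sqrt{5} - i \sqrt{29}$ ($U = \sqrt{-8 + \left(9 - 6\right)} - \sqrt{11 - 40} = \sqrt{-8 + \left(9 - 6\right)} - \sqrt{-29} = \sqrt{-8 + 3} - i \sqrt{29} = \sqrt{-5} - i \sqrt{29} = i \sqrt{5} - i \sqrt{29} \approx - 3.1491 i$)
$- 150 Q U = \left(-150\right) \left(-13\right) i \left(\sqrt{5} - \sqrt{29}\right) = 1950 i \left(\sqrt{5} - \sqrt{29}\right)$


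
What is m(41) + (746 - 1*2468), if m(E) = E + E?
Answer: -1640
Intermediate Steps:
m(E) = 2*E
m(41) + (746 - 1*2468) = 2*41 + (746 - 1*2468) = 82 + (746 - 2468) = 82 - 1722 = -1640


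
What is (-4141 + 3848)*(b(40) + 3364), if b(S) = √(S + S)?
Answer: -985652 - 1172*√5 ≈ -9.8827e+5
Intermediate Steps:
b(S) = √2*√S (b(S) = √(2*S) = √2*√S)
(-4141 + 3848)*(b(40) + 3364) = (-4141 + 3848)*(√2*√40 + 3364) = -293*(√2*(2*√10) + 3364) = -293*(4*√5 + 3364) = -293*(3364 + 4*√5) = -985652 - 1172*√5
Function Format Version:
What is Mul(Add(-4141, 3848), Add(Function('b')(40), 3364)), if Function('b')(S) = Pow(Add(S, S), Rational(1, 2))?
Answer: Add(-985652, Mul(-1172, Pow(5, Rational(1, 2)))) ≈ -9.8827e+5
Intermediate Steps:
Function('b')(S) = Mul(Pow(2, Rational(1, 2)), Pow(S, Rational(1, 2))) (Function('b')(S) = Pow(Mul(2, S), Rational(1, 2)) = Mul(Pow(2, Rational(1, 2)), Pow(S, Rational(1, 2))))
Mul(Add(-4141, 3848), Add(Function('b')(40), 3364)) = Mul(Add(-4141, 3848), Add(Mul(Pow(2, Rational(1, 2)), Pow(40, Rational(1, 2))), 3364)) = Mul(-293, Add(Mul(Pow(2, Rational(1, 2)), Mul(2, Pow(10, Rational(1, 2)))), 3364)) = Mul(-293, Add(Mul(4, Pow(5, Rational(1, 2))), 3364)) = Mul(-293, Add(3364, Mul(4, Pow(5, Rational(1, 2))))) = Add(-985652, Mul(-1172, Pow(5, Rational(1, 2))))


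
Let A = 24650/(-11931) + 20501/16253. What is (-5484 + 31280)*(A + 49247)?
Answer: 246340281056791192/193914543 ≈ 1.2704e+9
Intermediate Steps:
A = -156039019/193914543 (A = 24650*(-1/11931) + 20501*(1/16253) = -24650/11931 + 20501/16253 = -156039019/193914543 ≈ -0.80468)
(-5484 + 31280)*(A + 49247) = (-5484 + 31280)*(-156039019/193914543 + 49247) = 25796*(9549553460102/193914543) = 246340281056791192/193914543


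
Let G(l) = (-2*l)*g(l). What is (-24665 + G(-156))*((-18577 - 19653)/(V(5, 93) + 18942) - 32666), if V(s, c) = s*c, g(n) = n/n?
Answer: 15439492522076/19407 ≈ 7.9556e+8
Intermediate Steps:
g(n) = 1
G(l) = -2*l (G(l) = -2*l*1 = -2*l)
V(s, c) = c*s
(-24665 + G(-156))*((-18577 - 19653)/(V(5, 93) + 18942) - 32666) = (-24665 - 2*(-156))*((-18577 - 19653)/(93*5 + 18942) - 32666) = (-24665 + 312)*(-38230/(465 + 18942) - 32666) = -24353*(-38230/19407 - 32666) = -24353*(-633987292/19407) = 15439492522076/19407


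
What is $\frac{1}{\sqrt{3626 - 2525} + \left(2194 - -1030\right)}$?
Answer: $\frac{3224}{10393075} - \frac{\sqrt{1101}}{10393075} \approx 0.00030701$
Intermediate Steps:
$\frac{1}{\sqrt{3626 - 2525} + \left(2194 - -1030\right)} = \frac{1}{\sqrt{1101} + \left(2194 + 1030\right)} = \frac{1}{\sqrt{1101} + 3224} = \frac{1}{3224 + \sqrt{1101}}$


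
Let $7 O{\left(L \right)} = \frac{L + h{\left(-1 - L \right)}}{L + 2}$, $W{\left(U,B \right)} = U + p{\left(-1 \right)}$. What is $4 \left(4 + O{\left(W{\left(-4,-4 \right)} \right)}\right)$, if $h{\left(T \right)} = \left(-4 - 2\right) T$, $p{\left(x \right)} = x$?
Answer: $\frac{452}{21} \approx 21.524$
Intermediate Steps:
$W{\left(U,B \right)} = -1 + U$ ($W{\left(U,B \right)} = U - 1 = -1 + U$)
$h{\left(T \right)} = - 6 T$
$O{\left(L \right)} = \frac{6 + 7 L}{7 \left(2 + L\right)}$ ($O{\left(L \right)} = \frac{\left(L - 6 \left(-1 - L\right)\right) \frac{1}{L + 2}}{7} = \frac{\left(L + \left(6 + 6 L\right)\right) \frac{1}{2 + L}}{7} = \frac{\left(6 + 7 L\right) \frac{1}{2 + L}}{7} = \frac{\frac{1}{2 + L} \left(6 + 7 L\right)}{7} = \frac{6 + 7 L}{7 \left(2 + L\right)}$)
$4 \left(4 + O{\left(W{\left(-4,-4 \right)} \right)}\right) = 4 \left(4 + \frac{\frac{6}{7} - 5}{2 - 5}\right) = 4 \left(4 + \frac{1}{-3} \left(- \frac{29}{7}\right)\right) = 4 \left(4 - - \frac{29}{21}\right) = 4 \left(4 + \frac{29}{21}\right) = 4 \cdot \frac{113}{21} = \frac{452}{21}$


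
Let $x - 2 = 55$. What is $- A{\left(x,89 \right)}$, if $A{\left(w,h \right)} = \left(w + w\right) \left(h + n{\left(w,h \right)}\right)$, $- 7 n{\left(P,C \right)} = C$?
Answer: $- \frac{60876}{7} \approx -8696.6$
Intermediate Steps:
$x = 57$ ($x = 2 + 55 = 57$)
$n{\left(P,C \right)} = - \frac{C}{7}$
$A{\left(w,h \right)} = \frac{12 h w}{7}$ ($A{\left(w,h \right)} = \left(w + w\right) \left(h - \frac{h}{7}\right) = 2 w \frac{6 h}{7} = \frac{12 h w}{7}$)
$- A{\left(x,89 \right)} = - \frac{12 \cdot 89 \cdot 57}{7} = \left(-1\right) \frac{60876}{7} = - \frac{60876}{7}$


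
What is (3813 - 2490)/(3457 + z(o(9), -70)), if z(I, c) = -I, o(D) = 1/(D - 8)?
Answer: 49/128 ≈ 0.38281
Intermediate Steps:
o(D) = 1/(-8 + D)
(3813 - 2490)/(3457 + z(o(9), -70)) = (3813 - 2490)/(3457 - 1/(-8 + 9)) = 1323/(3457 - 1/1) = 1323/(3457 - 1*1) = 1323/(3457 - 1) = 1323/3456 = 1323*(1/3456) = 49/128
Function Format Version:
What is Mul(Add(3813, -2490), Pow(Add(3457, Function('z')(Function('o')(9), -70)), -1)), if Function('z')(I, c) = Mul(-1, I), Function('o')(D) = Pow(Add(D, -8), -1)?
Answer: Rational(49, 128) ≈ 0.38281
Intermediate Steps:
Function('o')(D) = Pow(Add(-8, D), -1)
Mul(Add(3813, -2490), Pow(Add(3457, Function('z')(Function('o')(9), -70)), -1)) = Mul(Add(3813, -2490), Pow(Add(3457, Mul(-1, Pow(Add(-8, 9), -1))), -1)) = Mul(1323, Pow(Add(3457, Mul(-1, Pow(1, -1))), -1)) = Mul(1323, Pow(Add(3457, Mul(-1, 1)), -1)) = Mul(1323, Pow(Add(3457, -1), -1)) = Mul(1323, Pow(3456, -1)) = Mul(1323, Rational(1, 3456)) = Rational(49, 128)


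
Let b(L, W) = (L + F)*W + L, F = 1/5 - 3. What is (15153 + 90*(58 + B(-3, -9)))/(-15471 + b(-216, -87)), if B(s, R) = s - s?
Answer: 33955/5581 ≈ 6.0840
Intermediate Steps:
F = -14/5 (F = 1*(1/5) - 3 = 1/5 - 3 = -14/5 ≈ -2.8000)
B(s, R) = 0
b(L, W) = L + W*(-14/5 + L) (b(L, W) = (L - 14/5)*W + L = (-14/5 + L)*W + L = W*(-14/5 + L) + L = L + W*(-14/5 + L))
(15153 + 90*(58 + B(-3, -9)))/(-15471 + b(-216, -87)) = (15153 + 90*(58 + 0))/(-15471 + (-216 - 14/5*(-87) - 216*(-87))) = (15153 + 90*58)/(-15471 + (-216 + 1218/5 + 18792)) = (15153 + 5220)/(-15471 + 94098/5) = 20373/(16743/5) = 20373*(5/16743) = 33955/5581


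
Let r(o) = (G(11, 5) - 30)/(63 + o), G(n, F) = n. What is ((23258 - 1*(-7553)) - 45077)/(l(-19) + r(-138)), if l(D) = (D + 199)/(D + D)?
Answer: 20329050/6389 ≈ 3181.9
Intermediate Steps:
l(D) = (199 + D)/(2*D) (l(D) = (199 + D)/((2*D)) = (199 + D)*(1/(2*D)) = (199 + D)/(2*D))
r(o) = -19/(63 + o) (r(o) = (11 - 30)/(63 + o) = -19/(63 + o))
((23258 - 1*(-7553)) - 45077)/(l(-19) + r(-138)) = ((23258 - 1*(-7553)) - 45077)/((1/2)*(199 - 19)/(-19) - 19/(63 - 138)) = ((23258 + 7553) - 45077)/((1/2)*(-1/19)*180 - 19/(-75)) = (30811 - 45077)/(-90/19 - 19*(-1/75)) = -14266/(-90/19 + 19/75) = -14266/(-6389/1425) = -14266*(-1425/6389) = 20329050/6389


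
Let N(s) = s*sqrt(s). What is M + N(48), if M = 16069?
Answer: 16069 + 192*sqrt(3) ≈ 16402.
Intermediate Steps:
N(s) = s**(3/2)
M + N(48) = 16069 + 48**(3/2) = 16069 + 192*sqrt(3)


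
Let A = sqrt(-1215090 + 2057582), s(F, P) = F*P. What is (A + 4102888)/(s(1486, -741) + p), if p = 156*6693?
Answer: -47708/663 - sqrt(210623)/28509 ≈ -71.974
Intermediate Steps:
p = 1044108
A = 2*sqrt(210623) (A = sqrt(842492) = 2*sqrt(210623) ≈ 917.87)
(A + 4102888)/(s(1486, -741) + p) = (2*sqrt(210623) + 4102888)/(1486*(-741) + 1044108) = (4102888 + 2*sqrt(210623))/(-1101126 + 1044108) = (4102888 + 2*sqrt(210623))/(-57018) = (4102888 + 2*sqrt(210623))*(-1/57018) = -47708/663 - sqrt(210623)/28509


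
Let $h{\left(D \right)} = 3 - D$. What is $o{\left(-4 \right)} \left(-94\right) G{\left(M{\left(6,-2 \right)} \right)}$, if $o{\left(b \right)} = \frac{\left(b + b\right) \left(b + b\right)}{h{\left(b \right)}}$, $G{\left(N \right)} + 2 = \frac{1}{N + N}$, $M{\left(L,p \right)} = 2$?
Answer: $1504$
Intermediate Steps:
$G{\left(N \right)} = -2 + \frac{1}{2 N}$ ($G{\left(N \right)} = -2 + \frac{1}{N + N} = -2 + \frac{1}{2 N}$)
$o{\left(b \right)} = \frac{4 b^{2}}{3 - b}$ ($o{\left(b \right)} = \frac{\left(b + b\right) \left(b + b\right)}{3 - b} = \frac{2 b 2 b}{3 - b} = \frac{4 b^{2}}{3 - b}$)
$o{\left(-4 \right)} \left(-94\right) G{\left(M{\left(6,-2 \right)} \right)} = - \frac{4 \left(-4\right)^{2}}{-3 - 4} \left(-94\right) \left(-2 + \frac{1}{2 \cdot 2}\right) = \left(-4\right) 16 \frac{1}{-7} \left(-94\right) \left(-2 + \frac{1}{2} \cdot \frac{1}{2}\right) = \left(-4\right) 16 \left(- \frac{1}{7}\right) \left(-94\right) \left(-2 + \frac{1}{4}\right) = \frac{64}{7} \left(-94\right) \left(- \frac{7}{4}\right) = \left(- \frac{6016}{7}\right) \left(- \frac{7}{4}\right) = 1504$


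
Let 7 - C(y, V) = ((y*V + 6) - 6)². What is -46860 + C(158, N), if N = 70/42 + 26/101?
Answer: -12786516073/91809 ≈ -1.3927e+5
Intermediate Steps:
N = 583/303 (N = 70*(1/42) + 26*(1/101) = 5/3 + 26/101 = 583/303 ≈ 1.9241)
C(y, V) = 7 - V²*y² (C(y, V) = 7 - ((y*V + 6) - 6)² = 7 - ((V*y + 6) - 6)² = 7 - ((6 + V*y) - 6)² = 7 - (V*y)² = 7 - V²*y²)
-46860 + C(158, N) = -46860 + (7 - 1*(583/303)²*158²) = -46860 + (7 - 1*339889/91809*24964) = -46860 + (7 - 8484988996/91809) = -46860 - 8484346333/91809 = -12786516073/91809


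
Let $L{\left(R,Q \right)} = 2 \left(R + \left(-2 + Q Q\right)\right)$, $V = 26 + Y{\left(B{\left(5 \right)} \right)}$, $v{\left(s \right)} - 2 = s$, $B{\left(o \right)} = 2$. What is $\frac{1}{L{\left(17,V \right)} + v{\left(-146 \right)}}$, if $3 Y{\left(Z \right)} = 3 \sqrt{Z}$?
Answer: $\frac{621}{760466} - \frac{26 \sqrt{2}}{380233} \approx 0.0007199$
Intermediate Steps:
$v{\left(s \right)} = 2 + s$
$Y{\left(Z \right)} = \sqrt{Z}$ ($Y{\left(Z \right)} = \frac{3 \sqrt{Z}}{3} = \sqrt{Z}$)
$V = 26 + \sqrt{2} \approx 27.414$
$L{\left(R,Q \right)} = -4 + 2 R + 2 Q^{2}$ ($L{\left(R,Q \right)} = 2 \left(R + \left(-2 + Q^{2}\right)\right) = 2 \left(-2 + R + Q^{2}\right) = -4 + 2 R + 2 Q^{2}$)
$\frac{1}{L{\left(17,V \right)} + v{\left(-146 \right)}} = \frac{1}{\left(-4 + 2 \cdot 17 + 2 \left(26 + \sqrt{2}\right)^{2}\right) + \left(2 - 146\right)} = \frac{1}{\left(-4 + 34 + 2 \left(26 + \sqrt{2}\right)^{2}\right) - 144} = \frac{1}{\left(30 + 2 \left(26 + \sqrt{2}\right)^{2}\right) - 144} = \frac{1}{-114 + 2 \left(26 + \sqrt{2}\right)^{2}}$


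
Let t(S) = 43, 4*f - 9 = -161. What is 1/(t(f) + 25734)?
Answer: 1/25777 ≈ 3.8794e-5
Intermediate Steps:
f = -38 (f = 9/4 + (¼)*(-161) = 9/4 - 161/4 = -38)
1/(t(f) + 25734) = 1/(43 + 25734) = 1/25777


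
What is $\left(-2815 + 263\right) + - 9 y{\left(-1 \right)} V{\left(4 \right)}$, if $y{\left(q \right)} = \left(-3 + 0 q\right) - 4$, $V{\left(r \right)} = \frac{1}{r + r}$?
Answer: $- \frac{20353}{8} \approx -2544.1$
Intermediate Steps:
$V{\left(r \right)} = \frac{1}{2 r}$
$y{\left(q \right)} = -7$ ($y{\left(q \right)} = \left(-3 + 0\right) - 4 = -3 - 4 = -7$)
$\left(-2815 + 263\right) + - 9 y{\left(-1 \right)} V{\left(4 \right)} = \left(-2815 + 263\right) + \left(-9\right) \left(-7\right) \frac{1}{2 \cdot 4} = -2552 + 63 \cdot \frac{1}{2} \cdot \frac{1}{4} = -2552 + 63 \cdot \frac{1}{8} = -2552 + \frac{63}{8} = - \frac{20353}{8}$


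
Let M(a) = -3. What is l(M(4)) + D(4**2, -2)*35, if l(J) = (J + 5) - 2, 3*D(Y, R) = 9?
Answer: 105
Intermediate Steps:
D(Y, R) = 3 (D(Y, R) = (1/3)*9 = 3)
l(J) = 3 + J (l(J) = (5 + J) - 2 = 3 + J)
l(M(4)) + D(4**2, -2)*35 = (3 - 3) + 3*35 = 0 + 105 = 105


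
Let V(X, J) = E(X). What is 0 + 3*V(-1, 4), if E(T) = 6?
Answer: 18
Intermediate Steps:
V(X, J) = 6
0 + 3*V(-1, 4) = 0 + 3*6 = 0 + 18 = 18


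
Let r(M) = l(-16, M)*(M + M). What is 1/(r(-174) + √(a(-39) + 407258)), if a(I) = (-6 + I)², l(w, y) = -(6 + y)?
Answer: -8352/488232859 - √409283/3417630013 ≈ -1.7294e-5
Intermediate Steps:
l(w, y) = -6 - y
r(M) = 2*M*(-6 - M) (r(M) = (-6 - M)*(M + M) = (-6 - M)*(2*M) = 2*M*(-6 - M))
1/(r(-174) + √(a(-39) + 407258)) = 1/(-2*(-174)*(6 - 174) + √((-6 - 39)² + 407258)) = 1/(-2*(-174)*(-168) + √((-45)² + 407258)) = 1/(-58464 + √(2025 + 407258)) = 1/(-58464 + √409283)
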